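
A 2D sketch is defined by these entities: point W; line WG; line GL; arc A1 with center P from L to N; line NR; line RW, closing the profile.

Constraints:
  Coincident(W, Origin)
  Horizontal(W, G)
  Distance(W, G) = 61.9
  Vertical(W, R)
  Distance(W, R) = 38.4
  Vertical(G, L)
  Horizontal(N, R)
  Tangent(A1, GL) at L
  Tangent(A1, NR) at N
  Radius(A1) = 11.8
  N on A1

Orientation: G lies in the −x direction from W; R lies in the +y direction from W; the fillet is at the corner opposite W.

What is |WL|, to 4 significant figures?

67.37

W is at the origin; WG is horizontal with |WG| = 61.9 and G on the −x side, so G = (-61.90, 0.000). W and R share the same x with |WR| = 38.4 and R on the +y side, so R = (0.000, 38.40). The virtual corner opposite W is at (-61.90, 38.40). A1 meets GL tangentially, so PL is at right angles to GL and tangency of A1 to NR means the radius PN is perpendicular to NR, with radius 11.8, so the center P sits 11.8 in from both sides at P = (-50.10, 26.60). That places the tangent points at L = (-61.90, 26.60) on GL and N = (-50.10, 38.40) on NR. Then |WL| = |L − W| = 67.37.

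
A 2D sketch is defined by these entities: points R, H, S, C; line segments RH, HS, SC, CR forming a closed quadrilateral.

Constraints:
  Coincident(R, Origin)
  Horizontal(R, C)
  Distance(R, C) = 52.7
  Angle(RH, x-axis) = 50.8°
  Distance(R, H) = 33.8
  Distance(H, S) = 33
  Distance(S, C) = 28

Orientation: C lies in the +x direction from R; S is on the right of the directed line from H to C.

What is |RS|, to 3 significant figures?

26.3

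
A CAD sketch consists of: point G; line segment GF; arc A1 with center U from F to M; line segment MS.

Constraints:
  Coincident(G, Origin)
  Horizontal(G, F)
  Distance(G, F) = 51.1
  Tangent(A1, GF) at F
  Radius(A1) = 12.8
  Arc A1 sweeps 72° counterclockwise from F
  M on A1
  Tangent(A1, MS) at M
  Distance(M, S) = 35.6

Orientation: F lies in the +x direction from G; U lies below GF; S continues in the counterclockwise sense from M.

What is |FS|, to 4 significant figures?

48.59

On A1, F sits at bearing 90° from U; a 72° counterclockwise sweep puts M at bearing 162°, so M = U + 12.8·(cos 162°, sin 162°) = (38.93, -8.845). Tangency of A1 to MS means the radius UM is perpendicular to MS, so MS runs along (−sin 162°, cos 162°); with |MS| = 35.6, S = (27.93, -42.70). Then |FS| = |S − F| = 48.59.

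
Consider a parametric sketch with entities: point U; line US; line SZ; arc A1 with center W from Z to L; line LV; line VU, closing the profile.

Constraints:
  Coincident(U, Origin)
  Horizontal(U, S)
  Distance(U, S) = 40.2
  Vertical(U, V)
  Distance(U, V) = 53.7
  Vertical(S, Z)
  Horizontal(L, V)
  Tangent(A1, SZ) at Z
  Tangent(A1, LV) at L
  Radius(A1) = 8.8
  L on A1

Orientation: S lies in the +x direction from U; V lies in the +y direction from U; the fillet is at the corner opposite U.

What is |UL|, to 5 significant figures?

62.207

U is at the origin; US is horizontal with |US| = 40.2 and S on the +x side, so S = (40.200, 0.0000). U and V share the same x with |UV| = 53.7 and V on the +y side, so V = (0.0000, 53.700). The virtual corner opposite U is at (40.200, 53.700). Tangency of A1 to SZ means the radius WZ is perpendicular to SZ and since A1 is tangent to LV there, WL ⟂ LV, with radius 8.8, so the center W sits 8.8 in from both sides at W = (31.400, 44.900). That places the tangent points at Z = (40.200, 44.900) on SZ and L = (31.400, 53.700) on LV. Then |UL| = |L − U| = 62.207.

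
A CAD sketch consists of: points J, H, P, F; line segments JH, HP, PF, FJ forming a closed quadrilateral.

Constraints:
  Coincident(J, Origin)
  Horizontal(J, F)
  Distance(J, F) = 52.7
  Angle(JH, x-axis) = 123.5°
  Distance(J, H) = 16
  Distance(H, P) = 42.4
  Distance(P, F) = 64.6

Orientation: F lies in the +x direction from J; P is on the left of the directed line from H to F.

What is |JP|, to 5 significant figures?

51.660

J is at the origin; J and F share the same y with |JF| = 52.7 and F in +x, so F = (52.7, 0). JH runs at 123.5° with |JH| = 16.0, so H = (-8.8310, 13.342). P is determined by |HP| = 42.4 and |PF| = 64.6 together: it lies at the intersection of circle(H, 42.4) and circle(F, 64.6). With |HF| = 62.961, the foot of the radical line on HF is 12.616 from H and the perpendicular offset is √(42.4² − 12.616²) = 40.479. Taking the left-of-HF solution: P = (12.077, 50.229).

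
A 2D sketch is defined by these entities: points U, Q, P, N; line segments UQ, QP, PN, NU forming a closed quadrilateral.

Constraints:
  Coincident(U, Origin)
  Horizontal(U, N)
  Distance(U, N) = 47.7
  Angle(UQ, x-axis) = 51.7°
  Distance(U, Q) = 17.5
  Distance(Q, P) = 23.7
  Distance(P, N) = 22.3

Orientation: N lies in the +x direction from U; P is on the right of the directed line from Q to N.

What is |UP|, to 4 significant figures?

26.28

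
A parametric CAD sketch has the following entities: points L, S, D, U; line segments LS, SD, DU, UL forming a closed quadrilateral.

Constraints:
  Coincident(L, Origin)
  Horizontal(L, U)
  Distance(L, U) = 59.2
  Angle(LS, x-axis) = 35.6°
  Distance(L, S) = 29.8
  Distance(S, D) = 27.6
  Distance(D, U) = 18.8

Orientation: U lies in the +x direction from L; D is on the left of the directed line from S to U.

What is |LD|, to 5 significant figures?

54.640

Checks: |LU| = 59.20 ✓; |LS| = 29.80 ✓; |SD| = 27.60 ✓; |DU| = 18.80 ✓.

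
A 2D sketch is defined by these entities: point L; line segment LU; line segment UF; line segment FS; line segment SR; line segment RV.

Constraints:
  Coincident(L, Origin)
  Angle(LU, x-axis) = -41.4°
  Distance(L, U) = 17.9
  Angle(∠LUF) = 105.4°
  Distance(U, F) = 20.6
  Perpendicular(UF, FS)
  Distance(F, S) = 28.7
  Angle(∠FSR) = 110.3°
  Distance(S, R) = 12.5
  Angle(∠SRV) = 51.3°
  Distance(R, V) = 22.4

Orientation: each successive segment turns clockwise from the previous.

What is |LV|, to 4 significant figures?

21.41

L is at the origin; LU runs at -41.4° with length 17.9, so U = (13.43, -11.84). ∠LUF = 105.4° gives UF at -116.0° from the x-axis; with |UF| = 20.6, F = (4.397, -30.35). The perpendicularity gives FS at right angles to UF, so FS runs at 154.0°; with |FS| = 28.7, S = (-21.40, -17.77). ∠FSR = 110.3° gives SR at 84.30° from the x-axis; with |SR| = 12.5, R = (-20.16, -5.333). ∠SRV = 51.3° gives RV at -44.40° from the x-axis; with |RV| = 22.4, V = (-4.153, -21.01). Then |LV| = |V − L| = 21.41.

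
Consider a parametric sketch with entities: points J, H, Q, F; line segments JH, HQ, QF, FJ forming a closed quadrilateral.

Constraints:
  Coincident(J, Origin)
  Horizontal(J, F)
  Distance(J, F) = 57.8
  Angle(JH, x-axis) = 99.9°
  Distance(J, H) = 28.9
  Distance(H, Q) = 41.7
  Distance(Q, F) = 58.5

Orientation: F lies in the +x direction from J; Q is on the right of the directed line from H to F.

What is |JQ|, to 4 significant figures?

12.86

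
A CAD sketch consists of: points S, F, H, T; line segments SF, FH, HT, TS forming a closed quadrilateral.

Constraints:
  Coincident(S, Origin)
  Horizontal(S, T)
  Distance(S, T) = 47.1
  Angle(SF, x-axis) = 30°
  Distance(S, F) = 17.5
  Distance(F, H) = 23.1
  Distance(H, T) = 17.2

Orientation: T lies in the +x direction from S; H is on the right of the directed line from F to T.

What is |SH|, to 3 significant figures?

32.5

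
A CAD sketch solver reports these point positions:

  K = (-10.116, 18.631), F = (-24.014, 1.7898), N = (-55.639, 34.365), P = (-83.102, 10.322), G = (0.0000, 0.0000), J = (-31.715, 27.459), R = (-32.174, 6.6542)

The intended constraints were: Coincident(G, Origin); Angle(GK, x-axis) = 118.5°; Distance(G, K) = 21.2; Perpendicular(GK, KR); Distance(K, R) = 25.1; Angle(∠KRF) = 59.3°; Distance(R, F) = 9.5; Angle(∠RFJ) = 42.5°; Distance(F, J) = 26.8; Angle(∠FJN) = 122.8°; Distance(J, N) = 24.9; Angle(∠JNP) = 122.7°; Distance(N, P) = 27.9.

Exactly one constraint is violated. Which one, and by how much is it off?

Distance(N, P) = 27.9 — off by 8.60.

G = (0.00, 0.00) ✓; GK at 118.5° ✓; |GK| = 21.20 ✓; ∠(GK, KR) = 90.00° ✓; |KR| = 25.10 ✓; ∠KRF = 59.30° ✓; |RF| = 9.500 ✓; ∠RFJ = 42.50° ✓; |FJ| = 26.80 ✓; ∠FJN = 122.8° ✓; |JN| = 24.90 ✓; ∠JNP = 122.7° ✓; |NP| = 36.50 ✗.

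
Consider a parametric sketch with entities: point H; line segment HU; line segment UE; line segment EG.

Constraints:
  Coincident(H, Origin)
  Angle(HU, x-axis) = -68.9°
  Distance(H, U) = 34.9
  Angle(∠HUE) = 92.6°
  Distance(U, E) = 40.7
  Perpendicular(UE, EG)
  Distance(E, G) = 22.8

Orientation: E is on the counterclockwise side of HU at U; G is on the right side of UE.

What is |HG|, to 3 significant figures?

71.5

H is at the origin; HU runs at -68.9° with length 34.9, so U = 34.9·(cos -68.9°, sin -68.9°) = (12.6, -32.6). ∠HUE = 92.6°, so UE runs at -68.9° + (180° − 92.6°) = 18.5° from the x-axis; with |UE| = 40.7, E = U + 40.7·(cos 18.5°, sin 18.5°) = (51.2, -19.6). UE is perpendicular to EG; with |EG| = 22.8 on the right of UE, G = E + 22.8·(0.317, -0.948) = (58.4, -41.3). Then |HG| = |G − H| = 71.5.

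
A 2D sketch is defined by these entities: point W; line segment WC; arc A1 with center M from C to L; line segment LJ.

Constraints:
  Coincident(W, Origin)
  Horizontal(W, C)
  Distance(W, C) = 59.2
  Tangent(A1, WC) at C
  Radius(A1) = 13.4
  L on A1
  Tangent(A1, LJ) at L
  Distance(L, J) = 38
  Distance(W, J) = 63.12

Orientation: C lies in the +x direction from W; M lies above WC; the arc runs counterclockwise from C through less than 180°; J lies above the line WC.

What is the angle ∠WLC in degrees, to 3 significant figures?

50.0°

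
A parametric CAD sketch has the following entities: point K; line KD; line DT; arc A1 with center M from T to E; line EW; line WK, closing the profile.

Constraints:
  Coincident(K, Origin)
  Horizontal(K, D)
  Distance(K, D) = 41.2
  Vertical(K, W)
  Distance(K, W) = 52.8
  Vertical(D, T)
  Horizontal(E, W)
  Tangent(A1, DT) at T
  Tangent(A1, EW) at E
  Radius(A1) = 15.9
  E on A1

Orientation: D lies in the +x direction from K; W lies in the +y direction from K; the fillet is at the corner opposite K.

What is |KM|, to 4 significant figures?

44.74

K is at the origin; K and D share the same y with |KD| = 41.2 and D on the +x side, so D = (41.20, 0.000). KW is vertical with |KW| = 52.8 and W on the +y side, so W = (0.000, 52.80). The virtual corner opposite K is at (41.20, 52.80). Since A1 is tangent to DT there, MT ⟂ DT and A1 meets EW tangentially, so ME is at right angles to EW, with radius 15.9, so the center M sits 15.9 in from both sides at M = (25.30, 36.90). Then |KM| = |M − K| = 44.74.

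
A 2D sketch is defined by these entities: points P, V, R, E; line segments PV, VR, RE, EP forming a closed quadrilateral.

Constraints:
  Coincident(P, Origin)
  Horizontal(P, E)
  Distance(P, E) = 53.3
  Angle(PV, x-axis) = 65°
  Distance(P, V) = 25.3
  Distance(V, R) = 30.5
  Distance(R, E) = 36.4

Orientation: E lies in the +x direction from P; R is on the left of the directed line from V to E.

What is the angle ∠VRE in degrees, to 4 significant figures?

92.22°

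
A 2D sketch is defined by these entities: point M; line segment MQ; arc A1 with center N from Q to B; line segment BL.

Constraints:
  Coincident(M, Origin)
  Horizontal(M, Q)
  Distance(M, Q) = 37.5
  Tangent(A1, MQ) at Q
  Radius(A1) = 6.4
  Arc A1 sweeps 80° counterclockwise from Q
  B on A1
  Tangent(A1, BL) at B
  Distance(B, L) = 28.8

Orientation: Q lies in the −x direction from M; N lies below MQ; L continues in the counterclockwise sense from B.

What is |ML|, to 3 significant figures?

59.3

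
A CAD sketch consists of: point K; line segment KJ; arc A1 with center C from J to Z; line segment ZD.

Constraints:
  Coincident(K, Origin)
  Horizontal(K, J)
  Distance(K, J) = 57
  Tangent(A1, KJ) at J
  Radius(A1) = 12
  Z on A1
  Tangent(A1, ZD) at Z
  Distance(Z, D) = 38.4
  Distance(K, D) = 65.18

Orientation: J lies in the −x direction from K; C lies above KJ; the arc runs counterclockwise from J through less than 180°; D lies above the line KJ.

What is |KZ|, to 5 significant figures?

46.396

Checks: |KJ| = 57.00 ✓; |CZ| = 12.00 ✓; ∠(CZ, ZD) = 90.00° ✓; |ZD| = 38.40 ✓; |KD| = 65.18 ✓.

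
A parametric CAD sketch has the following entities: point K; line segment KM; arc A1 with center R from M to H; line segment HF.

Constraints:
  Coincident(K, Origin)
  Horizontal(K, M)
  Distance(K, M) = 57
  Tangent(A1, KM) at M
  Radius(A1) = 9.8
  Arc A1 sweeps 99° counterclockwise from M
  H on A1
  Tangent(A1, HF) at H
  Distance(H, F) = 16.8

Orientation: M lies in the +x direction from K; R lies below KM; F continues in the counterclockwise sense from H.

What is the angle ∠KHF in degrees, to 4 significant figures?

112.5°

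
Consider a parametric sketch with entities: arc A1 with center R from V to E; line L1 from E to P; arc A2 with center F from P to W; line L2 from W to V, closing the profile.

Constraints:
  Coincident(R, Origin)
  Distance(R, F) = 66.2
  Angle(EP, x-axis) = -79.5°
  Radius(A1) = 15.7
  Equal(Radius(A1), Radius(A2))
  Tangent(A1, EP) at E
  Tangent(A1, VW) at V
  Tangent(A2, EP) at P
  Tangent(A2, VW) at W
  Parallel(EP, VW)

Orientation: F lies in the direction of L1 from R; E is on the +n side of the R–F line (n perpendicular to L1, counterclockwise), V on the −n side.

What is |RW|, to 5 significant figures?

68.036

Tangency of A1 to both parallel lines with radius 15.7 puts E and V at R ± 15.7·n: E = (15.437, 2.8611), V = (-15.437, -2.8611). Equal radii place P and W the same way about F: P = F + 15.7·n = (27.501, -62.230), W = F − 15.7·n = (-3.3731, -67.953). Then |RW| = |W − R| = 68.036.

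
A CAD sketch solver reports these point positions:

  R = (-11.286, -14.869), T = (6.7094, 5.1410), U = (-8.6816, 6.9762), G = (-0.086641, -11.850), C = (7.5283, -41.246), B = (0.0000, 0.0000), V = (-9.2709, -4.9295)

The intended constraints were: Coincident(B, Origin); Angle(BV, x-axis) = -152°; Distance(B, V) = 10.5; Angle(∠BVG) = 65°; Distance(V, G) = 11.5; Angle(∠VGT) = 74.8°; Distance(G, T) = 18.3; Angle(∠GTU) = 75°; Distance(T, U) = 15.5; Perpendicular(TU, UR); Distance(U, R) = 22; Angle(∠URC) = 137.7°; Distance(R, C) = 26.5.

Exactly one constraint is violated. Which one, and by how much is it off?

Distance(R, C) = 26.5 — off by 5.90.

B = (0.00, 0.00) ✓; BV at -152.0° ✓; |BV| = 10.50 ✓; ∠BVG = 65.00° ✓; |VG| = 11.50 ✓; ∠VGT = 74.80° ✓; |GT| = 18.30 ✓; ∠GTU = 75.00° ✓; |TU| = 15.50 ✓; ∠(TU, UR) = 90.00° ✓; |UR| = 22.00 ✓; ∠URC = 137.7° ✓; |RC| = 32.40 ✗.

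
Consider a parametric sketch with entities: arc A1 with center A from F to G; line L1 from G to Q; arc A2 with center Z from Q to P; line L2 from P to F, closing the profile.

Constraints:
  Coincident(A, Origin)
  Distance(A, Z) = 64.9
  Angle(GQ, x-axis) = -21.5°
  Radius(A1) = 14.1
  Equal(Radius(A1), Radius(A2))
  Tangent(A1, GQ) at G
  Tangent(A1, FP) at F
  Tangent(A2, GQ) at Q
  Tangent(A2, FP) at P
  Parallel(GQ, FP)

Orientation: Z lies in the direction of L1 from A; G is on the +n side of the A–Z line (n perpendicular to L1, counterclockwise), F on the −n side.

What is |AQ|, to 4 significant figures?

66.41

Tangency of A1 to both parallel lines with radius 14.1 puts G and F at A ± 14.1·n: G = (5.168, 13.12), F = (-5.168, -13.12). Equal radii place Q and P the same way about Z: Q = Z + 14.1·n = (65.55, -10.67), P = Z − 14.1·n = (55.22, -36.90). Then |AQ| = |Q − A| = 66.41.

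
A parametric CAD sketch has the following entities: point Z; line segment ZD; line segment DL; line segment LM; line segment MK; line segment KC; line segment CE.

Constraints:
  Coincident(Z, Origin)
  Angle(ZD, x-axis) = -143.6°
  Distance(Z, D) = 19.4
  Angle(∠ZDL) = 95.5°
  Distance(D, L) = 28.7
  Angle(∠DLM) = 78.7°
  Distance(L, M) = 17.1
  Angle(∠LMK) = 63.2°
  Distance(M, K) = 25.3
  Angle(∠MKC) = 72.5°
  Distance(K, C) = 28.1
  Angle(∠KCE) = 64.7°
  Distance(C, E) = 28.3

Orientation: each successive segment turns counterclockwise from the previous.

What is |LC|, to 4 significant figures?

14.72

Z is at the origin; ZD runs at -143.6° with length 19.4, so D = (-15.61, -11.51). ∠ZDL = 95.5° gives DL at -59.10° from the x-axis; with |DL| = 28.7, L = (-0.8763, -36.14). ∠DLM = 78.7° gives LM at 42.20° from the x-axis; with |LM| = 17.1, M = (11.79, -24.65). ∠LMK = 63.2° gives MK at 159.0° from the x-axis; with |MK| = 25.3, K = (-11.83, -15.59). ∠MKC = 72.5° gives KC at -93.50° from the x-axis; with |KC| = 28.1, C = (-13.54, -43.63). Then |LC| = |C − L| = 14.72.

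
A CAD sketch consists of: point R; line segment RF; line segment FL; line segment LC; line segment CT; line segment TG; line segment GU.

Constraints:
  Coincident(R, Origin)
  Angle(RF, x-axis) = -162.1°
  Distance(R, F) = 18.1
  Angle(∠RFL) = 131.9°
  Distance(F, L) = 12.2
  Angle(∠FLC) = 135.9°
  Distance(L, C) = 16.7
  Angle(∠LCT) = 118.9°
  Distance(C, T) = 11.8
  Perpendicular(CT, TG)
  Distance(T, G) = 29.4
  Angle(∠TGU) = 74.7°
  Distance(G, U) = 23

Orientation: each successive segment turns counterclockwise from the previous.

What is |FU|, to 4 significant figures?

6.306

R is at the origin; RF runs at -162.1° with length 18.1, so F = (-17.22, -5.563). ∠RFL = 131.9° gives FL at -114.0° from the x-axis; with |FL| = 12.2, L = (-22.19, -16.71). ∠FLC = 135.9° gives LC at -69.90° from the x-axis; with |LC| = 16.7, C = (-16.45, -32.39). ∠LCT = 118.9° gives CT at -8.800° from the x-axis; with |CT| = 11.8, T = (-4.786, -34.20). CT is perpendicular to TG, so TG runs at 81.20°; with |TG| = 29.4, G = (-0.2881, -5.143). ∠TGU = 74.7° gives GU at -173.5° from the x-axis; with |GU| = 23.0, U = (-23.14, -7.746). Then |FU| = |U − F| = 6.306.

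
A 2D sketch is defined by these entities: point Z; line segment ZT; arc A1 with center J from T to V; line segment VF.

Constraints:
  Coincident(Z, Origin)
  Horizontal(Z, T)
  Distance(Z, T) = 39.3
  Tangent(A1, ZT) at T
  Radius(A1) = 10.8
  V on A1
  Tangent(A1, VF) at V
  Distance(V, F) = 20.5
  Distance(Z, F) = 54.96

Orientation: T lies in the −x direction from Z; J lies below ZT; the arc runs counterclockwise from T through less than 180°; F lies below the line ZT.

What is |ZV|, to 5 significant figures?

51.552

Z is at the origin; ZT is horizontal with |ZT| = 39.3 and T on the −x side, so T = (-39.300, 0.0000). A1 meets ZT tangentially, so JT is at right angles to ZT, so J = T + (0, -10.8) = (-39.300, -10.800). Since JV ⟂ VF (tangency), |JF| = √(10.8² + 20.5²) = 23.171 regardless of where V sits on A1. So F lies on both circle(Z, 54.96) and circle(J, 23.171); the below-ZT intersection is F = (-43.503, -33.586). V is the foot of the tangent from F: V = (-49.610, -14.017).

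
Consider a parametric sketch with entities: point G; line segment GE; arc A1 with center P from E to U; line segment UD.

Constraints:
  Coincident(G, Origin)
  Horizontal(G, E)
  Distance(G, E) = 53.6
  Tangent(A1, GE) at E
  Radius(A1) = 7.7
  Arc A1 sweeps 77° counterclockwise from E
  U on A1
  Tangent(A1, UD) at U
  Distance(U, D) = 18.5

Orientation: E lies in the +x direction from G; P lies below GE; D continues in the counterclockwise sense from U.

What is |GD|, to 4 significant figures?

48.31

G is at the origin; GE is horizontal with |GE| = 53.6 and E on the +x side, so E = (53.60, 0.000). The tangent condition forces PE to be normal to GE, so P = E + (0, -7.7) = (53.60, -7.700). On A1, E sits at bearing 90° from P; a 77° counterclockwise sweep puts U at bearing 167°, so U = P + 7.7·(cos 167°, sin 167°) = (46.10, -5.968). A1 meets UD tangentially, so PU is at right angles to UD, so UD runs along (−sin 167°, cos 167°); with |UD| = 18.5, D = (41.94, -23.99). Then |GD| = |D − G| = 48.31.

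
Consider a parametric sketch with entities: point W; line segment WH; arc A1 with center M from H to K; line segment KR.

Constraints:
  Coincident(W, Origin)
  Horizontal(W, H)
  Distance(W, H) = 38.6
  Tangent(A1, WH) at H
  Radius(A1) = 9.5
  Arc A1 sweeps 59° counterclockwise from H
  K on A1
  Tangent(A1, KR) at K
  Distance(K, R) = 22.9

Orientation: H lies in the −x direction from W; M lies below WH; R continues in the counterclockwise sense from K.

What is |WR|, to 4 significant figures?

63.36

W is at the origin; WH is horizontal with |WH| = 38.6 and H on the −x side, so H = (-38.60, 0.000). A1 meets WH tangentially, so MH is at right angles to WH, so M = H + (0, -9.5) = (-38.60, -9.500). On A1, H sits at bearing 90° from M; a 59° counterclockwise sweep puts K at bearing 149°, so K = M + 9.5·(cos 149°, sin 149°) = (-46.74, -4.607). A1 meets KR tangentially, so MK is at right angles to KR, so KR runs along (−sin 149°, cos 149°); with |KR| = 22.9, R = (-58.54, -24.24). Then |WR| = |R − W| = 63.36.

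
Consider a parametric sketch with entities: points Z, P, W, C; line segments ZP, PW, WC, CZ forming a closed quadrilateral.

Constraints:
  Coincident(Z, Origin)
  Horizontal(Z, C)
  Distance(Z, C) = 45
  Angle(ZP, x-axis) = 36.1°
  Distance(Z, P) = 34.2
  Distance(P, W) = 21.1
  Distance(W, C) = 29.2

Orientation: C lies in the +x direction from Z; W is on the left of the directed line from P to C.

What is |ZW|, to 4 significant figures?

55.07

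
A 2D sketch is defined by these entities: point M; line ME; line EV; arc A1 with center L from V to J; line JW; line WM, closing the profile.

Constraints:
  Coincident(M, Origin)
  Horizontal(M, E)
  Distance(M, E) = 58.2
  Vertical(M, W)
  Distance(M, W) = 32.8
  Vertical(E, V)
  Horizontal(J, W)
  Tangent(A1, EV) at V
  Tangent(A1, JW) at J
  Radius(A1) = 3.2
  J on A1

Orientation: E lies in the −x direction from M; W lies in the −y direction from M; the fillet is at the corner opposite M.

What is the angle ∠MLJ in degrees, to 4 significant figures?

118.3°

M is at the origin; ME is horizontal with |ME| = 58.2 and E on the −x side, so E = (-58.20, 0.000). M and W share the same x with |MW| = 32.8 and W on the −y side, so W = (0.000, -32.80). The virtual corner opposite M is at (-58.20, -32.80). Since A1 is tangent to EV there, LV ⟂ EV and A1 meets JW tangentially, so LJ is at right angles to JW, with radius 3.2, so the center L sits 3.2 in from both sides at L = (-55.00, -29.60). That places the tangent points at V = (-58.20, -29.60) on EV and J = (-55.00, -32.80) on JW. Then cos ∠MLJ = LM·LJ / (|LM||LJ|), giving 118.3°.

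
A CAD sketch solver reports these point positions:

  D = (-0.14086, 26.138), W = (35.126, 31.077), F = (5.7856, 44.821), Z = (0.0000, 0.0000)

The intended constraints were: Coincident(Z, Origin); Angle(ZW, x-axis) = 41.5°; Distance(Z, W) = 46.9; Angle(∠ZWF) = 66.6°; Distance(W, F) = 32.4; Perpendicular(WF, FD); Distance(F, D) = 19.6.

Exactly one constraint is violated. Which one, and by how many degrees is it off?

Perpendicular(WF, FD) — off by 7.50°.

Z = (0.00, 0.00) ✓; ZW at 41.50° ✓; |ZW| = 46.90 ✓; ∠ZWF = 66.60° ✓; |WF| = 32.40 ✓; ∠(WF, FD) = 97.50° ✗; |FD| = 19.60 ✓.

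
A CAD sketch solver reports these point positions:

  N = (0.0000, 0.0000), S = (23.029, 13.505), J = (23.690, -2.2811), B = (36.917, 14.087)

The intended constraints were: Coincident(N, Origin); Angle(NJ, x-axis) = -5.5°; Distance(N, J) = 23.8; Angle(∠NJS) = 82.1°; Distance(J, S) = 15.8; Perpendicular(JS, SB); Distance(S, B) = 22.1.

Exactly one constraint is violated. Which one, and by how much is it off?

Distance(S, B) = 22.1 — off by 8.20.

N = (0.00, 0.00) ✓; NJ at -5.500° ✓; |NJ| = 23.80 ✓; ∠NJS = 82.10° ✓; |JS| = 15.80 ✓; ∠(JS, SB) = 90.00° ✓; |SB| = 13.90 ✗.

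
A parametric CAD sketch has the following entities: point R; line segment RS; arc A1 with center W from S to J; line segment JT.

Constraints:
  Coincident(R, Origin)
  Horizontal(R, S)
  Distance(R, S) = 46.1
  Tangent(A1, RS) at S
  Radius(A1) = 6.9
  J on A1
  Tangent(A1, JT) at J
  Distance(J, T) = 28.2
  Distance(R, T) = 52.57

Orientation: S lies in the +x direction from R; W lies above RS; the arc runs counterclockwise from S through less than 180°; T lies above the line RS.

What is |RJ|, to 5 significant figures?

53.182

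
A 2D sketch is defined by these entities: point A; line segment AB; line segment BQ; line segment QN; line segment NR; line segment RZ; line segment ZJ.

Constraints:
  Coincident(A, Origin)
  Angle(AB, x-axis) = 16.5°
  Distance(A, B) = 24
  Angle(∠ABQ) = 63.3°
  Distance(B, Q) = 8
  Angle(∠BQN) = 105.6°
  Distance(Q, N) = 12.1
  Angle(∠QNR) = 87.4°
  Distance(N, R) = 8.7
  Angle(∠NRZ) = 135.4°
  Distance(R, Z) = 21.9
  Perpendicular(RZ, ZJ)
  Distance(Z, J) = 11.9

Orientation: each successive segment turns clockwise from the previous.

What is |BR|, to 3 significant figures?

13.9

∠BQN = 105.6° gives QN at -175° from the x-axis; with |QN| = 12.1, N = (9.55, -2.20). ∠QNR = 87.4° gives NR at 92.8° from the x-axis; with |NR| = 8.7, R = (9.12, 6.49). Then |BR| = |R − B| = 13.9.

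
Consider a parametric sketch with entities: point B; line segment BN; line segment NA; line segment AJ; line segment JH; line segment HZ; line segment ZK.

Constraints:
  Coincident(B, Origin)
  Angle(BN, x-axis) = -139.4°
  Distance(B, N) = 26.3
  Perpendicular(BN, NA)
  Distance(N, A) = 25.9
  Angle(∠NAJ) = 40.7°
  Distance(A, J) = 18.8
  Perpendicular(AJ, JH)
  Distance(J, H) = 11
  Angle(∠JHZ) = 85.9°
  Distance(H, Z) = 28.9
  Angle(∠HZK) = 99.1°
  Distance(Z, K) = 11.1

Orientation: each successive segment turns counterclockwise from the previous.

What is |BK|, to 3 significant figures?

47.8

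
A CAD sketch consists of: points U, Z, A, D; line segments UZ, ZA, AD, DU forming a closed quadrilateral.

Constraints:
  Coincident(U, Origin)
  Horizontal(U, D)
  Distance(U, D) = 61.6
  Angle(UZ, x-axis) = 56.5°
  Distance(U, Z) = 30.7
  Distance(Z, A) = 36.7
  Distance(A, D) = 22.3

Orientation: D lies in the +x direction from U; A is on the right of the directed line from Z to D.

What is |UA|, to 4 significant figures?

39.69

U is at the origin; U and D share the same y with |UD| = 61.6 and D in +x, so D = (61.6, 0). UZ runs at 56.5° with |UZ| = 30.7, so Z = (16.94, 25.60). A is determined by |ZA| = 36.7 and |AD| = 22.3 together: it lies at the intersection of circle(Z, 36.7) and circle(D, 22.3). With |ZD| = 51.47, the foot of the radical line on ZD is 33.99 from Z and the perpendicular offset is √(36.7² − 33.99²) = 13.84. Taking the right-of-ZD solution: A = (39.55, -3.313).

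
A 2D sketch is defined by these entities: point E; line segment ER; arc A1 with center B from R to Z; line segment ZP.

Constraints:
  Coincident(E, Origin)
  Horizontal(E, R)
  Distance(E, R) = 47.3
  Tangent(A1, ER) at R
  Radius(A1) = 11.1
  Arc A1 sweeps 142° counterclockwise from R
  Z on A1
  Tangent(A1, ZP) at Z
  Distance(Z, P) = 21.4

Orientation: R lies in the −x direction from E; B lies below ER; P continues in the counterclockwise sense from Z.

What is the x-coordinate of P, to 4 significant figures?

-37.27

E is at the origin; ER is horizontal with |ER| = 47.3 and R on the −x side, so R = (-47.30, 0.000). The tangent condition forces BR to be normal to ER, so B = R + (0, -11.1) = (-47.30, -11.10). On A1, R sits at bearing 90° from B; a 142° counterclockwise sweep puts Z at bearing 232°, so Z = B + 11.1·(cos 232°, sin 232°) = (-54.13, -19.85). The tangent condition forces BZ to be normal to ZP, so ZP runs along (−sin 232°, cos 232°); with |ZP| = 21.4, P = (-37.27, -33.02). So P.x = -37.27.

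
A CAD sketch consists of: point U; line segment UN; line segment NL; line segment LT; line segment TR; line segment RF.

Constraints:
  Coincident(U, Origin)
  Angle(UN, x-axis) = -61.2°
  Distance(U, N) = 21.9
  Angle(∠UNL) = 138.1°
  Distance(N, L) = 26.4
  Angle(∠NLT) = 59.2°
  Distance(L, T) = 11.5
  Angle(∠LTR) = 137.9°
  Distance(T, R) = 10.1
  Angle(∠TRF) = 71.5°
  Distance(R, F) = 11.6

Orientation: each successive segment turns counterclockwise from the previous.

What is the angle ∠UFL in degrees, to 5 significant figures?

158.71°

U is at the origin; UN runs at -61.2° with length 21.9, so N = (10.550, -19.191). ∠UNL = 138.1° gives NL at -19.300° from the x-axis; with |NL| = 26.4, L = (35.467, -27.917). ∠NLT = 59.2° gives LT at 101.50° from the x-axis; with |LT| = 11.5, T = (33.174, -16.648). ∠LTR = 137.9° gives TR at 143.60° from the x-axis; with |TR| = 10.1, R = (25.045, -10.654). ∠TRF = 71.5° gives RF at -107.90° from the x-axis; with |RF| = 11.6, F = (21.479, -21.693). Then cos ∠UFL = FU·FL / (|FU||FL|), giving 158.71°.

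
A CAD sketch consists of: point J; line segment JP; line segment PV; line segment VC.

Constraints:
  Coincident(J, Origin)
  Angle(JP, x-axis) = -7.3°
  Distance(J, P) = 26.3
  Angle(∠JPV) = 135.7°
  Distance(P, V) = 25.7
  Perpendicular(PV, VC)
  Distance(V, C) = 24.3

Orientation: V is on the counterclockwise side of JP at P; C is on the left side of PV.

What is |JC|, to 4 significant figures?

44.92

∠JPV = 135.7°, so PV runs at -7.3° + (180° − 135.7°) = 37.00° from the x-axis; with |PV| = 25.7, V = P + 25.7·(cos 37.00°, sin 37.00°) = (46.61, 12.12). The perpendicularity gives VC at right angles to PV; with |VC| = 24.3 on the left of PV, C = V + 24.3·(-0.6018, 0.7986) = (31.99, 31.53). Then |JC| = |C − J| = 44.92.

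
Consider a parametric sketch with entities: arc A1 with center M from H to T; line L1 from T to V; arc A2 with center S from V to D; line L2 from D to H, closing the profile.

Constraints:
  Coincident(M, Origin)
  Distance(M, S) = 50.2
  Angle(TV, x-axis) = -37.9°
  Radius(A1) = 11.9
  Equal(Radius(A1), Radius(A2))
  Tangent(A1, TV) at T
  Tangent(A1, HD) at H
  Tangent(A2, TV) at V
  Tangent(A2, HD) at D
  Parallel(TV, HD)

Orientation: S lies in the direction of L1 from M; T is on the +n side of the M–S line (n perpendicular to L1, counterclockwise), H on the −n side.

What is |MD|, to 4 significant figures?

51.59

The slot axis is L1's direction at -37.9°, so u = (cos -37.9°, sin -37.9°) = (0.7891, -0.6143) and n = (−sin -37.9°, cos -37.9°) = (0.6143, 0.7891). M is at the origin and S lies 50.2 along u from M, so S = 50.2·u = (39.61, -30.84). Tangency of A1 to both parallel lines with radius 11.9 puts T and H at M ± 11.9·n: T = (7.310, 9.390), H = (-7.310, -9.390). Equal radii place V and D the same way about S: V = S + 11.9·n = (46.92, -21.45), D = S − 11.9·n = (32.30, -40.23). Then |MD| = |D − M| = 51.59.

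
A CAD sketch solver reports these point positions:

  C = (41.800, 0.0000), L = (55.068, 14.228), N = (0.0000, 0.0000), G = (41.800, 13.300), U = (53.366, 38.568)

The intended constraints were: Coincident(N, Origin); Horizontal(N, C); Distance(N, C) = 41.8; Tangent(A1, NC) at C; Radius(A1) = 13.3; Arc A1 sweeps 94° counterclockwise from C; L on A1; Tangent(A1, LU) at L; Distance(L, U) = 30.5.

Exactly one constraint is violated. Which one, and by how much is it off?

Distance(L, U) = 30.5 — off by 6.10.

N = (0.00, 0.00) ✓; N.y = 0.00, C.y = 0.00 ✓; |NC| = 41.80 ✓; ∠(GC, CN) = 90.00° ✓; |GC| = 13.30 ✓; bearing(G→L) − bearing(G→C) = 94.00° ✓; |GL| = 13.30 ✓; ∠(GL, LU) = 90.00° ✓; |LU| = 24.40 ✗.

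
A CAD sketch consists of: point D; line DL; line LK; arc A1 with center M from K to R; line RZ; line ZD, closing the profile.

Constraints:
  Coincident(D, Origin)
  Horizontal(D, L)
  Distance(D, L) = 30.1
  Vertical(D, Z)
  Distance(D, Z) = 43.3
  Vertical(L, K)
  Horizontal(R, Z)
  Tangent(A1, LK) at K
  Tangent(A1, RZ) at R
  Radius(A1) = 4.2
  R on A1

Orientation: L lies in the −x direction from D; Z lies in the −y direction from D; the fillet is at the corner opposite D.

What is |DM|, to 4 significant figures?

46.90

D is at the origin; DL is horizontal with |DL| = 30.1 and L on the −x side, so L = (-30.10, 0.000). D and Z share the same x with |DZ| = 43.3 and Z on the −y side, so Z = (0.000, -43.30). The virtual corner opposite D is at (-30.10, -43.30). A1 meets LK tangentially, so MK is at right angles to LK and tangency of A1 to RZ means the radius MR is perpendicular to RZ, with radius 4.2, so the center M sits 4.2 in from both sides at M = (-25.90, -39.10). Then |DM| = |M − D| = 46.90.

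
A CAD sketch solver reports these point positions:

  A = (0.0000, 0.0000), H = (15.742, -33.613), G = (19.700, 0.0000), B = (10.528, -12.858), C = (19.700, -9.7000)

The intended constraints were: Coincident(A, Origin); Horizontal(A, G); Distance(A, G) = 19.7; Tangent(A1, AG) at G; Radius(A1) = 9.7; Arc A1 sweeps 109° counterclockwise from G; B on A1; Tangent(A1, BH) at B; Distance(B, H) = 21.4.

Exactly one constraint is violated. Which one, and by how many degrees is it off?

Tangent(A1, BH) at B — off by 4.90°.

A = (0.00, 0.00) ✓; A.y = 0.00, G.y = 0.00 ✓; |AG| = 19.70 ✓; ∠(CG, GA) = 90.00° ✓; |CG| = 9.700 ✓; bearing(C→B) − bearing(C→G) = 109.0° ✓; |CB| = 9.700 ✓; ∠(CB, BH) = 94.90° ✗; |BH| = 21.40 ✓.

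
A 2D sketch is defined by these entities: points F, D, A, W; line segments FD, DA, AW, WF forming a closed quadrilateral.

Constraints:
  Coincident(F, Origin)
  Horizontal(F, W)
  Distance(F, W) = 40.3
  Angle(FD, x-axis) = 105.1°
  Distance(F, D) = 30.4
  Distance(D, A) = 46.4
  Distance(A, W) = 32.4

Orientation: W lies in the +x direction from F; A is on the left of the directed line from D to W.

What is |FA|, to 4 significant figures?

50.19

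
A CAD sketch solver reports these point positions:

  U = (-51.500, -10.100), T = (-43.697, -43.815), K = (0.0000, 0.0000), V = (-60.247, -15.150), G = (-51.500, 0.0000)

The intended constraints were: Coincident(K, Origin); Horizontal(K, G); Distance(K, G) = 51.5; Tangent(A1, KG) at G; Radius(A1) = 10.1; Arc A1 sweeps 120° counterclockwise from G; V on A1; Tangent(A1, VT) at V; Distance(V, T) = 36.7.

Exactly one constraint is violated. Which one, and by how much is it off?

Distance(V, T) = 36.7 — off by 3.60.

K = (0.00, 0.00) ✓; K.y = 0.00, G.y = 0.00 ✓; |KG| = 51.50 ✓; ∠(UG, GK) = 90.00° ✓; |UG| = 10.10 ✓; bearing(U→V) − bearing(U→G) = 120.0° ✓; |UV| = 10.10 ✓; ∠(UV, VT) = 90.00° ✓; |VT| = 33.10 ✗.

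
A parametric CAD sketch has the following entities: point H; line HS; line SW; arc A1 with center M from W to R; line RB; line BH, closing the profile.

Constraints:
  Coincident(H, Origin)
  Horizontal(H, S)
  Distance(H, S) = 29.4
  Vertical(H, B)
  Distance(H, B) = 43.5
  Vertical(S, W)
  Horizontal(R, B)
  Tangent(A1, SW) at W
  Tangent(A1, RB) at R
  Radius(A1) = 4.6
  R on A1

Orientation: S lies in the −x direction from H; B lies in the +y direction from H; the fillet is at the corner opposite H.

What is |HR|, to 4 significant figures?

50.07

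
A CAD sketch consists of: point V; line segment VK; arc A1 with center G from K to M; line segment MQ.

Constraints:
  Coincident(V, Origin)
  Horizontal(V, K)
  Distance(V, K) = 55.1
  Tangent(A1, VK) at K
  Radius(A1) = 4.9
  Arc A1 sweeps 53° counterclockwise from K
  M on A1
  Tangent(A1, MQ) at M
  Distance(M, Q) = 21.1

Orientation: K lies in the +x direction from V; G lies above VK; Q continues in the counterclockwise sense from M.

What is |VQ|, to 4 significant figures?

74.14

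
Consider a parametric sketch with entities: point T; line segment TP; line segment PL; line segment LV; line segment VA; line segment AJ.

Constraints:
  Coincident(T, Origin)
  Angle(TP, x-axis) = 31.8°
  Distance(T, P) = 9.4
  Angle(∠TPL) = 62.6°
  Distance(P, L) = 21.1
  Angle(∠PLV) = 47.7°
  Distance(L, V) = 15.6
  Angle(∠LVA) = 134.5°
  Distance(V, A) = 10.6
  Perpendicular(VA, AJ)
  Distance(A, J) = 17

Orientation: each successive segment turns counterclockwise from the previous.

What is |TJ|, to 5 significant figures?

14.280

∠LVA = 134.5° gives VA at -33.000° from the x-axis; with |VA| = 10.6, A = (1.8650, -5.3025). The perpendicularity gives AJ at right angles to VA, so AJ runs at 57.000°; with |AJ| = 17.0, J = (11.124, 8.9549). Then |TJ| = |J − T| = 14.280.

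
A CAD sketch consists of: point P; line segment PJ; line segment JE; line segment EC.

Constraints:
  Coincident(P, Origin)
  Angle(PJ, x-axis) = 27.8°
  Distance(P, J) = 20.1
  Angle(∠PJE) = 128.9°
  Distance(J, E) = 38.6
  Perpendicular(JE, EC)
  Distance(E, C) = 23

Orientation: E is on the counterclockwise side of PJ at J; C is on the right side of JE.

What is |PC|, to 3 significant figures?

64.2

P is at the origin; PJ runs at 27.8° with length 20.1, so J = 20.1·(cos 27.8°, sin 27.8°) = (17.8, 9.37). ∠PJE = 128.9°, so JE runs at 27.8° + (180° − 128.9°) = 78.9° from the x-axis; with |JE| = 38.6, E = J + 38.6·(cos 78.9°, sin 78.9°) = (25.2, 47.3). JE ⟂ EC; with |EC| = 23.0 on the right of JE, C = E + 23.0·(0.981, -0.193) = (47.8, 42.8). Then |PC| = |C − P| = 64.2.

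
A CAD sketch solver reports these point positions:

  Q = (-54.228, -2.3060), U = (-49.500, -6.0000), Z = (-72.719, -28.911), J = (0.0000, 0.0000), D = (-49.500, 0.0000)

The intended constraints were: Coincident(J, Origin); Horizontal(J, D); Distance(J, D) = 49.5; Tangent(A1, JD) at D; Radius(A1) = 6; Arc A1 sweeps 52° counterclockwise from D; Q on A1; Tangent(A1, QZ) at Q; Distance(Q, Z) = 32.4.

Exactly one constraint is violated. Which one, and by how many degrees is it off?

Tangent(A1, QZ) at Q — off by 3.20°.

J = (0.00, 0.00) ✓; J.y = 0.00, D.y = 0.00 ✓; |JD| = 49.50 ✓; ∠(UD, DJ) = 90.00° ✓; |UD| = 6.000 ✓; bearing(U→Q) − bearing(U→D) = 52.00° ✓; |UQ| = 6.000 ✓; ∠(UQ, QZ) = 86.80° ✗; |QZ| = 32.40 ✓.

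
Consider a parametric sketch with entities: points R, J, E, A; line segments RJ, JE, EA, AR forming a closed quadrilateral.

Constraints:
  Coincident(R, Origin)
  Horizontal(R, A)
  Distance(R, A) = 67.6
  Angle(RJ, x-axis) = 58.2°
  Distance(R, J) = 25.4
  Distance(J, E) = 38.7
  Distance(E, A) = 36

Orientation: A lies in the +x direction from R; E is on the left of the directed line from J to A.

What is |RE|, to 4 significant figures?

59.86

Checks: |JE| = 38.70 ✓; |EA| = 36.00 ✓.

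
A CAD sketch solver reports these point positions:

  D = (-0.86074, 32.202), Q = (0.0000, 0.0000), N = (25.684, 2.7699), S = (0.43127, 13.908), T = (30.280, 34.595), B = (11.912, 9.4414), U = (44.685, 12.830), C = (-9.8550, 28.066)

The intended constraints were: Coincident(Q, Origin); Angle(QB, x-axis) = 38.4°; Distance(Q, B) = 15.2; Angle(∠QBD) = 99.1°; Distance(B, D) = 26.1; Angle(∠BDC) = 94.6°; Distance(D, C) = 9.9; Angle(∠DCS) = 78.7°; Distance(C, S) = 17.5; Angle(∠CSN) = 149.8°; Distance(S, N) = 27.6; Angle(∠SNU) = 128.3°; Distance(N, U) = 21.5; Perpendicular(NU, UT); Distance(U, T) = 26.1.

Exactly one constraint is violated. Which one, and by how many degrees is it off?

Perpendicular(NU, UT) — off by 5.60°.

Q = (0.00, 0.00) ✓; QB at 38.40° ✓; |QB| = 15.20 ✓; ∠QBD = 99.10° ✓; |BD| = 26.10 ✓; ∠BDC = 94.60° ✓; |DC| = 9.900 ✓; ∠DCS = 78.70° ✓; |CS| = 17.50 ✓; ∠CSN = 149.8° ✓; |SN| = 27.60 ✓; ∠SNU = 128.3° ✓; |NU| = 21.50 ✓; ∠(NU, UT) = 95.60° ✗; |UT| = 26.10 ✓.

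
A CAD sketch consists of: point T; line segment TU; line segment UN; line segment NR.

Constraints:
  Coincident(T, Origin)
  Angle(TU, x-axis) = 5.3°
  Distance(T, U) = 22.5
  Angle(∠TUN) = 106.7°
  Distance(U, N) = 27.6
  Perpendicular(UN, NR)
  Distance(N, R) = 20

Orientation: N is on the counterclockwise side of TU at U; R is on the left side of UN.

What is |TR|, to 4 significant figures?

34.10

T is at the origin; TU runs at 5.3° with length 22.5, so U = 22.5·(cos 5.3°, sin 5.3°) = (22.40, 2.078). ∠TUN = 106.7°, so UN runs at 5.3° + (180° − 106.7°) = 78.60° from the x-axis; with |UN| = 27.6, N = U + 27.6·(cos 78.60°, sin 78.60°) = (27.86, 29.13). UN is perpendicular to NR; with |NR| = 20.0 on the left of UN, R = N + 20.0·(-0.9803, 0.1977) = (8.254, 33.09). Then |TR| = |R − T| = 34.10.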